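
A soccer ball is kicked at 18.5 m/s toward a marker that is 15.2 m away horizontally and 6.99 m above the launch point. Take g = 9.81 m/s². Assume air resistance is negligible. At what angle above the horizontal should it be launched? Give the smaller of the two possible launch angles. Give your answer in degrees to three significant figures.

39.6°

Trajectory: y = x tanθ − g x² (1 + tan²θ)/(2v₀²). With x = 15.2, y = 6.99, v₀ = 18.5, g = 9.81:
3.311 tan²θ − 15.2 tanθ + (10.30) = 0.
tanθ = [15.2 ± √(15.2² − 4 × 3.311 × (10.30))] / (2 × 3.311) = (15.2 ± 9.726) / 6.622, giving tanθ = 0.8265 or 3.764.
θ = 39.57° or 75.12°; the smaller is 39.57°.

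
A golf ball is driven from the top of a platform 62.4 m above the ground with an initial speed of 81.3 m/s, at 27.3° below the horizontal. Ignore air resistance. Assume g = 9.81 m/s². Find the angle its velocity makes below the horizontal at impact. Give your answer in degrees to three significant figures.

35.3°

vₓ = 81.30 cos 27.3° = 72.24 m/s; v_y0 = −37.29 m/s (downward).
The projectile lands when y = 62.4 + (−37.29) t − ½·9.81·t² = 0. Positive root: t = (−37.29 + √(37.29² + 2·9.81·62.4)) / 9.81 = (−37.29 + 51.13) / 9.81 = 1.411 s.
At impact: v_y = v_y0 − g t = −51.13 m/s; vₓ = 72.24 m/s.
Angle below horizontal: arctan(|v_y|/vₓ) = arctan(51.13/72.24) = 35.29°.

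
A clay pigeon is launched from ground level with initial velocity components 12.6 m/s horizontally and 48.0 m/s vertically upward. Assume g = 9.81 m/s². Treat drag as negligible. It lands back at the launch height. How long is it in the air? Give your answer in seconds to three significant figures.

9.79 s

Time of flight on level ground: T = 2 v_y0 / g = 2 × 48.00 / 9.81 = 9.786 s.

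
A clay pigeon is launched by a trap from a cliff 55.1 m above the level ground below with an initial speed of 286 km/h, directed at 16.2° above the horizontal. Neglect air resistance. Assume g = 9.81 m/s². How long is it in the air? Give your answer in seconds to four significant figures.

Convert: 286 km/h = 286/3.6 = 79.44 m/s.
Horizontal component vₓ = 79.44 cos 16.2° = 76.29 m/s; vertical v_y0 = 79.44 sin 16.2° = 22.16 m/s.
The projectile lands when y = 55.1 + (22.16) t − ½·9.81·t² = 0. Positive root: t = (22.16 + √(22.16² + 2·9.81·55.1)) / 9.81 = (22.16 + 39.65) / 9.81 = 6.301 s.

6.301 s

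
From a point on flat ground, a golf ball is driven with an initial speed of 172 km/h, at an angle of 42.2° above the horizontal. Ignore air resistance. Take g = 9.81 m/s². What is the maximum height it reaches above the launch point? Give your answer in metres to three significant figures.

Convert: 172 km/h = 172/3.6 = 47.78 m/s.
Horizontal component vₓ = 47.78 cos 42.2° = 35.39 m/s; vertical v_y0 = 47.78 sin 42.2° = 32.09 m/s.
Peak height H = v_y0² / (2g) = 1030.0 / 19.62 = 52.50 m.

52.5 m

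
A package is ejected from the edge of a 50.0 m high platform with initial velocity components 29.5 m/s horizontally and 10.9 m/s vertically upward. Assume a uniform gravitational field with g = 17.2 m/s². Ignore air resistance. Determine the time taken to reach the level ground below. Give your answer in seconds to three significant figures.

Vertical motion (up positive, ground at y = 0): 8.600 t² − (10.90) t − 50.0 = 0, so t = (10.90 + √(10.90² + 2·17.2·50.0)) / 17.2 = (10.90 + 42.88) / 17.2 = 3.127 s.

3.13 s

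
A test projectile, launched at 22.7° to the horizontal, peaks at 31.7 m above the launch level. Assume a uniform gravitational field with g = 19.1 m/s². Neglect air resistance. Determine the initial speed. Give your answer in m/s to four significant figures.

90.17 m/s

At the peak v_y = 0, so v_y0 = √(2gH) = √(2 × 19.1 × 31.7) = 34.80 m/s.
v_y0 = v₀ sin θ ⇒ v₀ = 34.80 / sin 22.7° = 90.17 m/s.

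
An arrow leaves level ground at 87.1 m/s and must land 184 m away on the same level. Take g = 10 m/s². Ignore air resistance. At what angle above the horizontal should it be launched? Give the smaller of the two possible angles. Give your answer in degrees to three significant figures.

7.02°

R = v₀² sin 2θ / g gives sin 2θ = gR/v₀² = 10.0·184/87.1² = 0.2425.
2θ = 14.04° or 180° − 14.04° = 166.0°, so θ = 7.018° or 82.98°.
The smaller angle is 7.018°.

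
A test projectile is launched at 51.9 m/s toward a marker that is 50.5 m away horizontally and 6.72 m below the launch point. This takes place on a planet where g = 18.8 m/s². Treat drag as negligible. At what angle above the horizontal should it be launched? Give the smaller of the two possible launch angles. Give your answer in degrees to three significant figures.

Trajectory: y = x tanθ − g x² (1 + tan²θ)/(2v₀²). With x = 50.5, y = −6.72, v₀ = 51.9, g = 18.8:
8.900 tan²θ − 50.5 tanθ + (2.180) = 0.
tanθ = [50.5 ± √(50.5² − 4 × 8.900 × (2.180))] / (2 × 8.900) = (50.5 ± 49.73) / 17.80, giving tanθ = 0.04350 or 5.631.
θ = 2.491° or 79.93°; the smaller is 2.491°.

2.49°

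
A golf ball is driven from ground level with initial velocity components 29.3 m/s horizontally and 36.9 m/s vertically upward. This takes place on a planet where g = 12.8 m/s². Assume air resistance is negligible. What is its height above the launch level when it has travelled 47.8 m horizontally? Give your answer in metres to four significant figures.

x = vₓ t ⇒ t = 47.8/29.30 = 1.631 s.
Height: y = v_y0 t − ½ g t² = 36.90 × 1.631 − 6.400 × 1.631² = 60.20 − 17.03 = 43.17 m.

43.17 m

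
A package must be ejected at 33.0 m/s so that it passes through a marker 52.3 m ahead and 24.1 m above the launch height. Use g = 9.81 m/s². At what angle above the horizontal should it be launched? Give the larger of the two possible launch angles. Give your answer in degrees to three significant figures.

Trajectory: y = x tanθ − g x² (1 + tan²θ)/(2v₀²). With x = 52.3, y = 24.1, v₀ = 33.0, g = 9.81:
12.32 tan²θ − 52.3 tanθ + (36.42) = 0.
tanθ = [52.3 ± √(52.3² − 4 × 12.32 × (36.42))] / (2 × 12.32) = (52.3 ± 30.67) / 24.64, giving tanθ = 0.8779 or 3.367.
θ = 41.28° or 73.46°; the larger is 73.46°.

73.5°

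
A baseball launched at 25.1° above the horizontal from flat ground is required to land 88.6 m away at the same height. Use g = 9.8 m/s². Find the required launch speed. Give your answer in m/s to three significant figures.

Level-ground range: R = v₀² sin(2θ)/g, so v₀ = √(gR / sin 2θ).
v₀ = √(9.80 × 88.6 / sin 50.20°) = √(868.3 / 0.7683) = √1130.2 = 33.62 m/s.

33.6 m/s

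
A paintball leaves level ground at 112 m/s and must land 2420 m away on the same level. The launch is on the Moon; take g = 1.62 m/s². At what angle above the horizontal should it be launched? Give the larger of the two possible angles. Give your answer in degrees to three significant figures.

Level-ground range R = v₀² sin(2θ)/g ⇒ sin(2θ) = gR/v₀² = 1.62 × 2420 / 112² = 0.3125.
2θ = 18.21° or 180° − 18.21° = 161.8°, so θ = 9.106° or 80.89°.
The larger angle is 80.89°.

80.9°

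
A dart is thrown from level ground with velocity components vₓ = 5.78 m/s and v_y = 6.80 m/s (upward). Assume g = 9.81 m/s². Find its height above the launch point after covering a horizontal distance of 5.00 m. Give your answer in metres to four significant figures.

Time to reach x = 5.00 m: t = x/vₓ = 5.00/5.780 = 0.8651 s.
Height: y = v_y0 t − ½ g t² = 6.800 × 0.8651 − 4.905 × 0.8651² = 5.882 − 3.670 = 2.212 m.

2.212 m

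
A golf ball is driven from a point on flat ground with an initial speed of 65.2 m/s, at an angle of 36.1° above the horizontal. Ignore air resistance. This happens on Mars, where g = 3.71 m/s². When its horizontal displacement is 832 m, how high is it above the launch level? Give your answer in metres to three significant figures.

vₓ = 65.20 cos 36.1° = 52.68 m/s; v_y0 = 65.20 sin 36.1° = 38.42 m/s.
At x = 832 m, t = x/vₓ = 832/52.68 = 15.79 s.
Height: y = v_y0 t − ½ g t² = 38.42 × 15.79 − 1.855 × 15.79² = 606.7 − 462.7 = 144.0 m.

144 m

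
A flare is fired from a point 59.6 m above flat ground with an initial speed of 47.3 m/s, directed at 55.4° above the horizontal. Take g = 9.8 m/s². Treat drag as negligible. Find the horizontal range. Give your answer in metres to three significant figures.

249 m

Resolve: vₓ = 47.30 cos 55.4° = 26.86 m/s and v_y0 = 47.30 sin 55.4° = 38.93 m/s.
With up positive and y = 0 at the ground: y(t) = 59.6 + (38.93) t − 4.900 t². Setting y = 0 and taking the positive root: t = [38.93 + √(38.93² + 2·9.80·59.6)] / 9.80 = (38.93 + 51.81) / 9.80 = 9.259 s.
Horizontal distance: R = vₓ t = 26.86 × 9.259 = 248.7 m.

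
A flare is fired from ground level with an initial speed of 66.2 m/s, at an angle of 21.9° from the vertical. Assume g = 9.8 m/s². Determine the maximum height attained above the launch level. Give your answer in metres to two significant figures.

Components: vₓ = 66.20 sin 21.9° = 24.69 m/s, v_y0 = 66.20 cos 21.9° = 61.42 m/s.
Peak height H = v_y0² / (2g) = 3772.8 / 19.60 = 192.5 m.

190 m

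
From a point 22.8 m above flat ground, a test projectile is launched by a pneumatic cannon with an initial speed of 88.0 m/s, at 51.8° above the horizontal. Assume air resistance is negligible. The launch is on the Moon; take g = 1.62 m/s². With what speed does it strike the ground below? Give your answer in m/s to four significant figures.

Resolve: vₓ = 88.00 cos 51.8° = 54.42 m/s and v_y0 = 88.00 sin 51.8° = 69.16 m/s.
The projectile lands when y = 22.8 + (69.16) t − ½·1.62·t² = 0. Positive root: t = (69.16 + √(69.16² + 2·1.62·22.8)) / 1.62 = (69.16 + 69.69) / 1.62 = 85.71 s.
Vertical velocity at impact: v_y = v_y0 − g t = 69.16 − 1.62 × 85.71 = −69.69 m/s.
Speed: |v| = √(vₓ² + v_y²) = √(54.42² + 69.69²) = 88.42 m/s.

88.42 m/s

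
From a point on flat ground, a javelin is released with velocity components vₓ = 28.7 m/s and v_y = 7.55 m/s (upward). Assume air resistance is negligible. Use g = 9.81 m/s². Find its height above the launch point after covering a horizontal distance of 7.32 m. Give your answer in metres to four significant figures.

Time to reach x = 7.32 m: t = x/vₓ = 7.32/28.70 = 0.2551 s.
Height: y = v_y0 t − ½ g t² = 7.550 × 0.2551 − 4.905 × 0.2551² = 1.926 − 0.3191 = 1.607 m.

1.607 m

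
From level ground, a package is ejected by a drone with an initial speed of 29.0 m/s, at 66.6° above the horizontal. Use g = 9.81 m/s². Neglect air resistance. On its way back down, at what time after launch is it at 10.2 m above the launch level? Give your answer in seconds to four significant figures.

Components: vₓ = 29.00 cos 66.6° = 11.52 m/s, v_y0 = 29.00 sin 66.6° = 26.61 m/s.
Height y(t) = 26.61 t − 4.905 t² = 10.2 gives 4.905 t² − 26.61 t + 10.2 = 0.
t = [26.61 ± √(26.61² − 2·9.81·10.2)] / 9.81 = (26.61 ± 22.54) / 9.81, so t = 0.4150 s or t = 5.011 s.
The descending-branch root is 5.011 s.

5.011 s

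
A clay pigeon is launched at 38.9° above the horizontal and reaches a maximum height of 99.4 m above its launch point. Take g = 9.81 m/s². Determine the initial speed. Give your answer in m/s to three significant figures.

At the peak v_y = 0, so v_y0 = √(2gH) = √(2 × 9.81 × 99.4) = 44.16 m/s.
v_y0 = v₀ sin θ ⇒ v₀ = 44.16 / sin 38.9° = 70.32 m/s.

70.3 m/s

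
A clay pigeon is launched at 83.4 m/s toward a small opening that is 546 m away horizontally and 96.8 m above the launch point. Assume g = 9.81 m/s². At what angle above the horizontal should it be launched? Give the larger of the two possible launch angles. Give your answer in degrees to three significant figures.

60.6°

Trajectory: y = x tanθ − g x² (1 + tan²θ)/(2v₀²). With x = 546, y = 96.8, v₀ = 83.4, g = 9.81:
210.2 tan²θ − 546 tanθ + (307.0) = 0.
tanθ = [546 ± √(546² − 4 × 210.2 × (307.0))] / (2 × 210.2) = (546 ± 199.8) / 420.5, giving tanθ = 0.8233 or 1.774.
θ = 39.47° or 60.59°; the larger is 60.59°.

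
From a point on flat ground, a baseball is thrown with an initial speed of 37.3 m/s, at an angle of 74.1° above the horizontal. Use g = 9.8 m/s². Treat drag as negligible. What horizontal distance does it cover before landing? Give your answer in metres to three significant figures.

Horizontal component vₓ = 37.30 cos 74.1° = 10.22 m/s; vertical v_y0 = 37.30 sin 74.1° = 35.87 m/s.
Flight time T = 2 v_y0 / g = 7.321 s.
Range: R = vₓ T = 10.22 × 7.321 = 74.81 m.

74.8 m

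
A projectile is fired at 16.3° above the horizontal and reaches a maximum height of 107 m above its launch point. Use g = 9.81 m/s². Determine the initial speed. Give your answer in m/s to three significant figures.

163 m/s

At the peak v_y = 0, so v_y0 = √(2gH) = √(2 × 9.81 × 107) = 45.82 m/s.
v_y0 = v₀ sin θ ⇒ v₀ = 45.82 / sin 16.3° = 163.2 m/s.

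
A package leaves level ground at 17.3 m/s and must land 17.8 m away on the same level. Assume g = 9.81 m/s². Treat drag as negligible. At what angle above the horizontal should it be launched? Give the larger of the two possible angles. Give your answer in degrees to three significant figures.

From R = (v₀²/g) sin 2θ: sin 2θ = 9.81 × 17.8 / 299.29 = 0.5834.
2θ = 35.69° or 180° − 35.69° = 144.3°, so θ = 17.85° or 72.15°.
The larger angle is 72.15°.

72.2°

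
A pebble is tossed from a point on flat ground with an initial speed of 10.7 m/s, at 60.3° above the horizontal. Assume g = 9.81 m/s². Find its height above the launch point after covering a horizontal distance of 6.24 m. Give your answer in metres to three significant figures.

4.14 m

Components: vₓ = 10.70 cos 60.3° = 5.301 m/s, v_y0 = 10.70 sin 60.3° = 9.294 m/s.
At x = 6.24 m, t = x/vₓ = 6.24/5.301 = 1.177 s.
Height: y = v_y0 t − ½ g t² = 9.294 × 1.177 − 4.905 × 1.177² = 10.94 − 6.796 = 4.144 m.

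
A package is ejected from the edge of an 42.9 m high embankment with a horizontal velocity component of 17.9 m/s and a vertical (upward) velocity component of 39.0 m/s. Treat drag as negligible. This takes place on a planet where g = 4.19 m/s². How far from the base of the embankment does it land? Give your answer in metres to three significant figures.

352 m

With up positive and y = 0 at the ground: y(t) = 42.9 + (39.00) t − 2.095 t². Setting y = 0 and taking the positive root: t = [39.00 + √(39.00² + 2·4.19·42.9)] / 4.19 = (39.00 + 43.36) / 4.19 = 19.66 s.
Horizontal distance: R = vₓ t = 17.90 × 19.66 = 351.9 m.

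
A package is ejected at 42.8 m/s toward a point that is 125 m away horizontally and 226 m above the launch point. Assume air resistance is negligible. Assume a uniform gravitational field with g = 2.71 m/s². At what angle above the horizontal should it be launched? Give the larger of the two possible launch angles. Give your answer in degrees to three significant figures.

83.2°

Trajectory: y = x tanθ − g x² (1 + tan²θ)/(2v₀²). With x = 125, y = 226, v₀ = 42.8, g = 2.71:
11.56 tan²θ − 125 tanθ + (237.6) = 0.
tanθ = [125 ± √(125² − 4 × 11.56 × (237.6))] / (2 × 11.56) = (125 ± 68.14) / 23.12, giving tanθ = 2.460 or 8.355.
θ = 67.88° or 83.18°; the larger is 83.18°.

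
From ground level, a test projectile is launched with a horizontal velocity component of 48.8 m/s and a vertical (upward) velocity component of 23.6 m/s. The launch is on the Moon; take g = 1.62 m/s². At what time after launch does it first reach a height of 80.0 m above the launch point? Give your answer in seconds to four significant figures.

3.916 s

Require v_y0 t − ½ g t² = 80.0, i.e. 0.8100 t² − 23.60 t + 80.0 = 0.
t = [23.60 ± √(23.60² − 2·1.62·80.0)] / 1.62 = (23.60 ± 17.26) / 1.62, so t = 3.916 s or t = 25.22 s.
The first (ascending) time is 3.916 s.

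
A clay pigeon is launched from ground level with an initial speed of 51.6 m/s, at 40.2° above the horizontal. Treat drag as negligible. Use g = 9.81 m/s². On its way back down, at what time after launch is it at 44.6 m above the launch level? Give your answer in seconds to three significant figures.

Resolve: vₓ = 51.60 cos 40.2° = 39.41 m/s and v_y0 = 51.60 sin 40.2° = 33.31 m/s.
Height y(t) = 33.31 t − 4.905 t² = 44.6 gives 4.905 t² − 33.31 t + 44.6 = 0.
Quadratic formula: t = (33.31 ± √234.21) / 9.81 = (33.31 ± 15.30) / 9.81 → t = 1.835 s or 4.955 s.
The descending-branch root is 4.955 s.

4.96 s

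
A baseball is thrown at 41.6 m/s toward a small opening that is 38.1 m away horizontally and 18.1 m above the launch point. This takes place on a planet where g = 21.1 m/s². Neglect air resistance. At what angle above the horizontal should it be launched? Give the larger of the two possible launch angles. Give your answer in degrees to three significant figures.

73.7°

Trajectory: y = x tanθ − g x² (1 + tan²θ)/(2v₀²). With x = 38.1, y = 18.1, v₀ = 41.6, g = 21.1:
8.849 tan²θ − 38.1 tanθ + (26.95) = 0.
tanθ = [38.1 ± √(38.1² − 4 × 8.849 × (26.95))] / (2 × 8.849) = (38.1 ± 22.31) / 17.70, giving tanθ = 0.8922 or 3.413.
θ = 41.74° or 73.67°; the larger is 73.67°.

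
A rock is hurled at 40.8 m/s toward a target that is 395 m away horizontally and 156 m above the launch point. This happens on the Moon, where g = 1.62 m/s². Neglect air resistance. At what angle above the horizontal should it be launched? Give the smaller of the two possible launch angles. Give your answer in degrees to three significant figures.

Trajectory: y = x tanθ − g x² (1 + tan²θ)/(2v₀²). With x = 395, y = 156, v₀ = 40.8, g = 1.62:
75.92 tan²θ − 395 tanθ + (231.9) = 0.
tanθ = [395 ± √(395² − 4 × 75.92 × (231.9))] / (2 × 75.92) = (395 ± 292.6) / 151.8, giving tanθ = 0.6746 or 4.528.
θ = 34.00° or 77.55°; the smaller is 34.00°.

34.0°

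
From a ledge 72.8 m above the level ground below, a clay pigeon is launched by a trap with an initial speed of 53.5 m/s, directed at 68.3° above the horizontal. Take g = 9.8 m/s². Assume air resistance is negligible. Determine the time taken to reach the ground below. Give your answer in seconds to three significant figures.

Horizontal component vₓ = 53.50 cos 68.3° = 19.78 m/s; vertical v_y0 = 53.50 sin 68.3° = 49.71 m/s.
Vertical motion (up positive, ground at y = 0): 4.900 t² − (49.71) t − 72.8 = 0, so t = (49.71 + √(49.71² + 2·9.80·72.8)) / 9.80 = (49.71 + 62.43) / 9.80 = 11.44 s.

11.4 s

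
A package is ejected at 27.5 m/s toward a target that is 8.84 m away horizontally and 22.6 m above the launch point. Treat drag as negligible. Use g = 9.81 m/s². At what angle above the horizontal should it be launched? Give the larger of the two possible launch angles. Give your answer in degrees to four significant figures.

Trajectory: y = x tanθ − g x² (1 + tan²θ)/(2v₀²). With x = 8.84, y = 22.6, v₀ = 27.5, g = 9.81:
0.5068 tan²θ − 8.84 tanθ + (23.11) = 0.
tanθ = [8.84 ± √(8.84² − 4 × 0.5068 × (23.11))] / (2 × 0.5068) = (8.84 ± 5.595) / 1.014, giving tanθ = 3.202 or 14.24.
θ = 72.65° or 85.98°; the larger is 85.98°.

85.98°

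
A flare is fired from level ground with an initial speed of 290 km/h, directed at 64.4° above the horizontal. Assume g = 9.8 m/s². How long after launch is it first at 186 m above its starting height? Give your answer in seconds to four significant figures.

Convert: 290 km/h = 290/3.6 = 80.56 m/s.
vₓ = 80.56 cos 64.4° = 34.81 m/s; v_y0 = 80.56 sin 64.4° = 72.65 m/s.
Require v_y0 t − ½ g t² = 186, i.e. 4.900 t² − 72.65 t + 186 = 0.
t = [72.65 ± √(72.65² − 2·9.80·186)] / 9.80 = (72.65 ± 40.40) / 9.80, so t = 3.291 s or t = 11.54 s.
The first (ascending) time is 3.291 s.

3.291 s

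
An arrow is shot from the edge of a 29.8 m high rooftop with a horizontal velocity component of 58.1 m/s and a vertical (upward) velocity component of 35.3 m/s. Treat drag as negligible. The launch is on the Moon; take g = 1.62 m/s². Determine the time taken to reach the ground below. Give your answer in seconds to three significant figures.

44.4 s

Vertical motion (up positive, ground at y = 0): 0.8100 t² − (35.30) t − 29.8 = 0, so t = (35.30 + √(35.30² + 2·1.62·29.8)) / 1.62 = (35.30 + 36.64) / 1.62 = 44.41 s.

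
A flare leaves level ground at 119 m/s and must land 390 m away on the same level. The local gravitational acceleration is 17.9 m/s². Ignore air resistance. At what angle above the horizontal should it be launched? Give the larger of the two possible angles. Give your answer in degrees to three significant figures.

Level-ground range R = v₀² sin(2θ)/g ⇒ sin(2θ) = gR/v₀² = 17.9 × 390 / 119² = 0.4930.
2θ = 29.54° or 180° − 29.54° = 150.5°, so θ = 14.77° or 75.23°.
The larger angle is 75.23°.

75.2°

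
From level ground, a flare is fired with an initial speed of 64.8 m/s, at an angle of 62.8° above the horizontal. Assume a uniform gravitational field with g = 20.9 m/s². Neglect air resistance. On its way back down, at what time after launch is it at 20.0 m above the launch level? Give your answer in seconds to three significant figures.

Horizontal component vₓ = 64.80 cos 62.8° = 29.62 m/s; vertical v_y0 = 64.80 sin 62.8° = 57.63 m/s.
Set y = v_y0 t − ½ g t² = 20.0: 10.45 t² − 57.63 t + 20.0 = 0.
Quadratic formula: t = (57.63 ± √2485.7) / 20.9 = (57.63 ± 49.86) / 20.9 → t = 0.3721 s or 5.143 s.
The descending-branch root is 5.143 s.

5.14 s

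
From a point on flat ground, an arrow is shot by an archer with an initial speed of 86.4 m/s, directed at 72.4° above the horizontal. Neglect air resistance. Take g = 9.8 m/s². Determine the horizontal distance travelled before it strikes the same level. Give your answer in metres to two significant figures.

Components: vₓ = 86.40 cos 72.4° = 26.12 m/s, v_y0 = 86.40 sin 72.4° = 82.36 m/s.
Flight time T = 2 v_y0 / g = 16.81 s.
Range: R = vₓ T = 26.12 × 16.81 = 439.1 m.

440 m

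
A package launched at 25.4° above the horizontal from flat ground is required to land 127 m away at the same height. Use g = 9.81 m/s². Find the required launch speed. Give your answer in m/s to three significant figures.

40.1 m/s

Level-ground range: R = v₀² sin(2θ)/g, so v₀ = √(gR / sin 2θ).
v₀ = √(9.81 × 127 / sin 50.80°) = √(1246 / 0.7749) = √1607.7 = 40.10 m/s.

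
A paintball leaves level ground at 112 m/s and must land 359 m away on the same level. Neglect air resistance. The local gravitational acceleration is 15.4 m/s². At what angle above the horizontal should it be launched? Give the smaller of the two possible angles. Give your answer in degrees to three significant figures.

13.1°

R = v₀² sin 2θ / g gives sin 2θ = gR/v₀² = 15.4·359/112² = 0.4407.
2θ = 26.15° or 180° − 26.15° = 153.8°, so θ = 13.08° or 76.92°.
The smaller angle is 13.08°.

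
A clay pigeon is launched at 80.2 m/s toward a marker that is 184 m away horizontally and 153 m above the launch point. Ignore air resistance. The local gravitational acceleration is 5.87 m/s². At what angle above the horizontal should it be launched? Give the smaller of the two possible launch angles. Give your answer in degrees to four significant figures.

44.98°

Trajectory: y = x tanθ − g x² (1 + tan²θ)/(2v₀²). With x = 184, y = 153, v₀ = 80.2, g = 5.87:
15.45 tan²θ − 184 tanθ + (168.4) = 0.
tanθ = [184 ± √(184² − 4 × 15.45 × (168.4))] / (2 × 15.45) = (184 ± 153.1) / 30.90, giving tanθ = 0.9993 or 10.91.
θ = 44.98° or 84.76°; the smaller is 44.98°.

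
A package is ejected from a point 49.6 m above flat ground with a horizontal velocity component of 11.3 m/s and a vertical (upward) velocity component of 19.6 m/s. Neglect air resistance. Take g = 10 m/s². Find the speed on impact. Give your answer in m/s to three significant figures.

Vertical motion (up positive, ground at y = 0): 5.000 t² − (19.60) t − 49.6 = 0, so t = (19.60 + √(19.60² + 2·10.0·49.6)) / 10.0 = (19.60 + 37.10) / 10.0 = 5.670 s.
Vertical velocity at impact: v_y = v_y0 − g t = 19.60 − 10.0 × 5.670 = −37.10 m/s.
Speed: |v| = √(vₓ² + v_y²) = √(11.30² + 37.10²) = 38.78 m/s.

38.8 m/s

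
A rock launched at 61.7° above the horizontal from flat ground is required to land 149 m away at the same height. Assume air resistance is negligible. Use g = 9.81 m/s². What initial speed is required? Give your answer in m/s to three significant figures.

41.8 m/s

Level-ground range: R = v₀² sin(2θ)/g, so v₀ = √(gR / sin 2θ).
v₀ = √(9.81 × 149 / sin 123.4°) = √(1462 / 0.8348) = √1750.8 = 41.84 m/s.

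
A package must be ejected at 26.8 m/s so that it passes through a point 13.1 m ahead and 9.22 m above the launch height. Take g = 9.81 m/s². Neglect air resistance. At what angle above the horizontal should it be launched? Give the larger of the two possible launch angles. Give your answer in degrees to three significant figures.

84.5°

Trajectory: y = x tanθ − g x² (1 + tan²θ)/(2v₀²). With x = 13.1, y = 9.22, v₀ = 26.8, g = 9.81:
1.172 tan²θ − 13.1 tanθ + (10.39) = 0.
tanθ = [13.1 ± √(13.1² − 4 × 1.172 × (10.39))] / (2 × 1.172) = (13.1 ± 11.09) / 2.344, giving tanθ = 0.8593 or 10.32.
θ = 40.67° or 84.46°; the larger is 84.46°.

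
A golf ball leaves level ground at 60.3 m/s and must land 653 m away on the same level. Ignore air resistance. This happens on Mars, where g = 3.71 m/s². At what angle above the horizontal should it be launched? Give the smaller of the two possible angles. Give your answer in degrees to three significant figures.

20.9°

R = v₀² sin 2θ / g gives sin 2θ = gR/v₀² = 3.71·653/60.3² = 0.6663.
2θ = 41.78° or 180° − 41.78° = 138.2°, so θ = 20.89° or 69.11°.
The smaller angle is 20.89°.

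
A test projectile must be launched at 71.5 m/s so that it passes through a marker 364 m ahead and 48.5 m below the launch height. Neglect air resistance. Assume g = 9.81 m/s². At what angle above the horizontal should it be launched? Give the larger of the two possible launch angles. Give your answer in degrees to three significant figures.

Trajectory: y = x tanθ − g x² (1 + tan²θ)/(2v₀²). With x = 364, y = −48.5, v₀ = 71.5, g = 9.81:
127.1 tan²θ − 364 tanθ + (78.62) = 0.
tanθ = [364 ± √(364² − 4 × 127.1 × (78.62))] / (2 × 127.1) = (364 ± 304.2) / 254.2, giving tanθ = 0.2353 or 2.628.
θ = 13.24° or 69.17°; the larger is 69.17°.

69.2°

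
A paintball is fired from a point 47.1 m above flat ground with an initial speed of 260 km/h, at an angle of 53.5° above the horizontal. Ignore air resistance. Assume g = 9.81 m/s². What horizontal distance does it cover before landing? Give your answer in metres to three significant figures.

Convert: 260 km/h = 260/3.6 = 72.22 m/s.
Resolve: vₓ = 72.22 cos 53.5° = 42.96 m/s and v_y0 = 72.22 sin 53.5° = 58.06 m/s.
The projectile lands when y = 47.1 + (58.06) t − ½·9.81·t² = 0. Positive root: t = (58.06 + √(58.06² + 2·9.81·47.1)) / 9.81 = (58.06 + 65.53) / 9.81 = 12.60 s.
Horizontal distance: R = vₓ t = 42.96 × 12.60 = 541.2 m.

541 m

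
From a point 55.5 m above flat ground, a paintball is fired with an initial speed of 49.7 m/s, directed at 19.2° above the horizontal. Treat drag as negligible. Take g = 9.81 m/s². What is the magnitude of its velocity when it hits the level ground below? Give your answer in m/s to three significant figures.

59.7 m/s

vₓ = 49.70 cos 19.2° = 46.94 m/s; v_y0 = 49.70 sin 19.2° = 16.34 m/s.
With up positive and y = 0 at the ground: y(t) = 55.5 + (16.34) t − 4.905 t². Setting y = 0 and taking the positive root: t = [16.34 + √(16.34² + 2·9.81·55.5)] / 9.81 = (16.34 + 36.82) / 9.81 = 5.420 s.
Vertical velocity at impact: v_y = v_y0 − g t = 16.34 − 9.81 × 5.420 = −36.82 m/s.
Speed: |v| = √(vₓ² + v_y²) = √(46.94² + 36.82²) = 59.66 m/s.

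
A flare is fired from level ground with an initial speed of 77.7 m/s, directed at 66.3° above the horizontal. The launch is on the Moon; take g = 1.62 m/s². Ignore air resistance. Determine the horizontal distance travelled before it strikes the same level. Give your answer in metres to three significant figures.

2740 m

Resolve: vₓ = 77.70 cos 66.3° = 31.23 m/s and v_y0 = 77.70 sin 66.3° = 71.15 m/s.
Flight time T = 2 v_y0 / g = 87.84 s.
Range: R = vₓ T = 31.23 × 87.84 = 2743 m.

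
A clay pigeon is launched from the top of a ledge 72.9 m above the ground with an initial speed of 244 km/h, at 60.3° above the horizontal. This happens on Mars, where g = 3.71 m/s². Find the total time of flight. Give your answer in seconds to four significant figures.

Convert: 244 km/h = 244/3.6 = 67.78 m/s.
vₓ = 67.78 cos 60.3° = 33.58 m/s; v_y0 = 67.78 sin 60.3° = 58.87 m/s.
With up positive and y = 0 at the ground: y(t) = 72.9 + (58.87) t − 1.855 t². Setting y = 0 and taking the positive root: t = [58.87 + √(58.87² + 2·3.71·72.9)] / 3.71 = (58.87 + 63.30) / 3.71 = 32.93 s.

32.93 s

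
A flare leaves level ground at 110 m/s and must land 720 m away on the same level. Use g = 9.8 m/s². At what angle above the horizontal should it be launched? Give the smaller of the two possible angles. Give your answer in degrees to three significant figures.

17.8°

R = v₀² sin 2θ / g gives sin 2θ = gR/v₀² = 9.80·720/110² = 0.5831.
2θ = 35.67° or 180° − 35.67° = 144.3°, so θ = 17.84° or 72.16°.
The smaller angle is 17.84°.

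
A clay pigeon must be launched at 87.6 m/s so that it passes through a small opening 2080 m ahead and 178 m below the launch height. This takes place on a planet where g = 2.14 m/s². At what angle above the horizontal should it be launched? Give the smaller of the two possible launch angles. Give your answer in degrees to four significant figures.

12.31°

Trajectory: y = x tanθ − g x² (1 + tan²θ)/(2v₀²). With x = 2080, y = −178, v₀ = 87.6, g = 2.14:
603.3 tan²θ − 2080 tanθ + (425.3) = 0.
tanθ = [2080 ± √(2080² − 4 × 603.3 × (425.3))] / (2 × 603.3) = (2080 ± 1817) / 1207, giving tanθ = 0.2183 or 3.230.
θ = 12.31° or 72.80°; the smaller is 12.31°.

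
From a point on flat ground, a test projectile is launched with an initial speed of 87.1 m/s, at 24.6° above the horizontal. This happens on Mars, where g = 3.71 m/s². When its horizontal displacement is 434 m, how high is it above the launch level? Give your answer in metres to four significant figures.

143.0 m

Components: vₓ = 87.10 cos 24.6° = 79.19 m/s, v_y0 = 87.10 sin 24.6° = 36.26 m/s.
At x = 434 m, t = x/vₓ = 434/79.19 = 5.480 s.
Height: y = v_y0 t − ½ g t² = 36.26 × 5.480 − 1.855 × 5.480² = 198.7 − 55.71 = 143.0 m.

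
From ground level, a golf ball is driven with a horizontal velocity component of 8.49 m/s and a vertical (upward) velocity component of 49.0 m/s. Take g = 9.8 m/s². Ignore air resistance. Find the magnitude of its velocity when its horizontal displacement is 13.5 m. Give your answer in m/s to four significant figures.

34.48 m/s

At x = 13.5 m, t = x/vₓ = 13.5/8.490 = 1.590 s.
Vertical velocity there: v_y = v_y0 − g t = 49.00 − 9.80 × 1.590 = 33.42 m/s.
Speed: √(vₓ² + v_y²) = √(8.490² + 33.42²) = 34.48 m/s.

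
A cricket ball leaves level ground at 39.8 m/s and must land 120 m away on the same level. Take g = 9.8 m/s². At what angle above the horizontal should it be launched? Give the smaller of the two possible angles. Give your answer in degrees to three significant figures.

Level-ground range R = v₀² sin(2θ)/g ⇒ sin(2θ) = gR/v₀² = 9.80 × 120 / 39.8² = 0.7424.
2θ = 47.94° or 180° − 47.94° = 132.1°, so θ = 23.97° or 66.03°.
The smaller angle is 23.97°.

24.0°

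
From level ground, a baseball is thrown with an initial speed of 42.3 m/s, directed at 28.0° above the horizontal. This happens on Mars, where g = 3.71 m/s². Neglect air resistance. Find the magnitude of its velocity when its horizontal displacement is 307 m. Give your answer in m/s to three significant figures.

Resolve: vₓ = 42.30 cos 28.0° = 37.35 m/s and v_y0 = 42.30 sin 28.0° = 19.86 m/s.
x = vₓ t ⇒ t = 307/37.35 = 8.220 s.
Vertical velocity there: v_y = v_y0 − g t = 19.86 − 3.71 × 8.220 = −10.64 m/s.
Speed: √(vₓ² + v_y²) = √(37.35² + 10.64²) = 38.83 m/s.

38.8 m/s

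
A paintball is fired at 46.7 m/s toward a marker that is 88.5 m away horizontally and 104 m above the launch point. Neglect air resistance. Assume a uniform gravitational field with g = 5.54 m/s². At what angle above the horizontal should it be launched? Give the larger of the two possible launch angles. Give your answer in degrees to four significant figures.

82.24°

Trajectory: y = x tanθ − g x² (1 + tan²θ)/(2v₀²). With x = 88.5, y = 104, v₀ = 46.7, g = 5.54:
9.948 tan²θ − 88.5 tanθ + (113.9) = 0.
tanθ = [88.5 ± √(88.5² − 4 × 9.948 × (113.9))] / (2 × 9.948) = (88.5 ± 57.43) / 19.90, giving tanθ = 1.562 or 7.335.
θ = 57.37° or 82.24°; the larger is 82.24°.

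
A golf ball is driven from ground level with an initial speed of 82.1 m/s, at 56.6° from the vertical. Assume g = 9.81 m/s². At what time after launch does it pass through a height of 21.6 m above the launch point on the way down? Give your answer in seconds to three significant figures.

8.71 s

Components: vₓ = 82.10 sin 56.6° = 68.54 m/s, v_y0 = 82.10 cos 56.6° = 45.19 m/s.
Height y(t) = 45.19 t − 4.905 t² = 21.6 gives 4.905 t² − 45.19 t + 21.6 = 0.
Quadratic formula: t = (45.19 ± √1618.7) / 9.81 = (45.19 ± 40.23) / 9.81 → t = 0.5057 s or 8.708 s.
The descending-branch root is 8.708 s.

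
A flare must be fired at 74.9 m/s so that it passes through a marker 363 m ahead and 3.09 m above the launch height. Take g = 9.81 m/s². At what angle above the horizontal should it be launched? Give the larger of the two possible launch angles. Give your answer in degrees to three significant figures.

70.2°

Trajectory: y = x tanθ − g x² (1 + tan²θ)/(2v₀²). With x = 363, y = 3.09, v₀ = 74.9, g = 9.81:
115.2 tan²θ − 363 tanθ + (118.3) = 0.
tanθ = [363 ± √(363² − 4 × 115.2 × (118.3))] / (2 × 115.2) = (363 ± 277.9) / 230.4, giving tanθ = 0.3691 or 2.782.
θ = 20.26° or 70.23°; the larger is 70.23°.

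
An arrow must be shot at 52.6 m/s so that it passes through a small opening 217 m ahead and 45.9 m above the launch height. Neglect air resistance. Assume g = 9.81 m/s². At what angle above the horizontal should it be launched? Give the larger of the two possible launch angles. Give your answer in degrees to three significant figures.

59.1°

Trajectory: y = x tanθ − g x² (1 + tan²θ)/(2v₀²). With x = 217, y = 45.9, v₀ = 52.6, g = 9.81:
83.48 tan²θ − 217 tanθ + (129.4) = 0.
tanθ = [217 ± √(217² − 4 × 83.48 × (129.4))] / (2 × 83.48) = (217 ± 62.34) / 167.0, giving tanθ = 0.9263 or 1.673.
θ = 42.81° or 59.13°; the larger is 59.13°.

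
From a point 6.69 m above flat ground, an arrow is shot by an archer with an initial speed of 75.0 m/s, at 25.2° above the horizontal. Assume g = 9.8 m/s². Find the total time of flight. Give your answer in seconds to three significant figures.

6.72 s

vₓ = 75.00 cos 25.2° = 67.86 m/s; v_y0 = 75.00 sin 25.2° = 31.93 m/s.
The projectile lands when y = 6.69 + (31.93) t − ½·9.80·t² = 0. Positive root: t = (31.93 + √(31.93² + 2·9.80·6.69)) / 9.80 = (31.93 + 33.92) / 9.80 = 6.720 s.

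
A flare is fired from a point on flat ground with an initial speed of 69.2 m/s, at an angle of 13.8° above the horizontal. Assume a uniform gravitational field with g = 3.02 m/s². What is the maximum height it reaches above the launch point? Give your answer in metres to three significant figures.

Components: vₓ = 69.20 cos 13.8° = 67.20 m/s, v_y0 = 69.20 sin 13.8° = 16.51 m/s.
At the apex v_y = 0, so H = v_y0²/(2g) = 16.51²/6.040 = 45.11 m.

45.1 m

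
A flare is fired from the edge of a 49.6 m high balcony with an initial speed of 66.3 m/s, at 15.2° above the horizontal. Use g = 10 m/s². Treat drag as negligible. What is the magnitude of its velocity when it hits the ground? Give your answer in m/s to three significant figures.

Resolve: vₓ = 66.30 cos 15.2° = 63.98 m/s and v_y0 = 66.30 sin 15.2° = 17.38 m/s.
With up positive and y = 0 at the ground: y(t) = 49.6 + (17.38) t − 5.000 t². Setting y = 0 and taking the positive root: t = [17.38 + √(17.38² + 2·10.0·49.6)] / 10.0 = (17.38 + 35.97) / 10.0 = 5.336 s.
Vertical velocity at impact: v_y = v_y0 − g t = 17.38 − 10.0 × 5.336 = −35.97 m/s.
Speed: |v| = √(vₓ² + v_y²) = √(63.98² + 35.97²) = 73.40 m/s.

73.4 m/s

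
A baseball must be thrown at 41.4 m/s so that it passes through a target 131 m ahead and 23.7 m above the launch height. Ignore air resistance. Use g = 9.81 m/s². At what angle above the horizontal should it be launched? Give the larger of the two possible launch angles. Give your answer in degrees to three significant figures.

62.0°

Trajectory: y = x tanθ − g x² (1 + tan²θ)/(2v₀²). With x = 131, y = 23.7, v₀ = 41.4, g = 9.81:
49.11 tan²θ − 131 tanθ + (72.81) = 0.
tanθ = [131 ± √(131² − 4 × 49.11 × (72.81))] / (2 × 49.11) = (131 ± 53.46) / 98.22, giving tanθ = 0.7895 or 1.878.
θ = 38.29° or 61.96°; the larger is 61.96°.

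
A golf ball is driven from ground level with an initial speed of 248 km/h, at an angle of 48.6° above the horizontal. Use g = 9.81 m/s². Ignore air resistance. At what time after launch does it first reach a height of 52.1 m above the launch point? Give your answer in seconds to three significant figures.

1.13 s

Convert: 248 km/h = 248/3.6 = 68.89 m/s.
vₓ = 68.89 cos 48.6° = 45.56 m/s; v_y0 = 68.89 sin 48.6° = 51.67 m/s.
Height y(t) = 51.67 t − 4.905 t² = 52.1 gives 4.905 t² − 51.67 t + 52.1 = 0.
t = [51.67 ± √(51.67² − 2·9.81·52.1)] / 9.81 = (51.67 ± 40.60) / 9.81, so t = 1.129 s or t = 9.406 s.
The first (ascending) time is 1.129 s.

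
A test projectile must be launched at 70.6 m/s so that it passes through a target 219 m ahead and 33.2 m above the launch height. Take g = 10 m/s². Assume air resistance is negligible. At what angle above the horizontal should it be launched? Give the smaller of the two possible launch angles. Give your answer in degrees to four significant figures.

22.19°

Trajectory: y = x tanθ − g x² (1 + tan²θ)/(2v₀²). With x = 219, y = 33.2, v₀ = 70.6, g = 10.0:
48.11 tan²θ − 219 tanθ + (81.31) = 0.
tanθ = [219 ± √(219² − 4 × 48.11 × (81.31))] / (2 × 48.11) = (219 ± 179.8) / 96.22, giving tanθ = 0.4078 or 4.144.
θ = 22.19° or 76.43°; the smaller is 22.19°.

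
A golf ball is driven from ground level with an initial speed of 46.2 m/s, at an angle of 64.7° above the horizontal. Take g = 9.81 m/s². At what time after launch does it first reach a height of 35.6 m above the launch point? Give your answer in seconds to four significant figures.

0.9607 s

Resolve: vₓ = 46.20 cos 64.7° = 19.74 m/s and v_y0 = 46.20 sin 64.7° = 41.77 m/s.
Height y(t) = 41.77 t − 4.905 t² = 35.6 gives 4.905 t² − 41.77 t + 35.6 = 0.
Quadratic formula: t = (41.77 ± √1046.1) / 9.81 = (41.77 ± 32.34) / 9.81 → t = 0.9607 s or 7.555 s.
The first (ascending) time is 0.9607 s.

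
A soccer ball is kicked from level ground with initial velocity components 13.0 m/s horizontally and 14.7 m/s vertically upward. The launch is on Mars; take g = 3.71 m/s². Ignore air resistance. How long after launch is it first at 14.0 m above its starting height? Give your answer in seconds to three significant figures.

Set y = v_y0 t − ½ g t² = 14.0: 1.855 t² − 14.70 t + 14.0 = 0.
t = [14.70 ± √(14.70² − 2·3.71·14.0)] / 3.71 = (14.70 ± 10.59) / 3.71, so t = 1.107 s or t = 6.817 s.
The first (ascending) time is 1.107 s.

1.11 s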